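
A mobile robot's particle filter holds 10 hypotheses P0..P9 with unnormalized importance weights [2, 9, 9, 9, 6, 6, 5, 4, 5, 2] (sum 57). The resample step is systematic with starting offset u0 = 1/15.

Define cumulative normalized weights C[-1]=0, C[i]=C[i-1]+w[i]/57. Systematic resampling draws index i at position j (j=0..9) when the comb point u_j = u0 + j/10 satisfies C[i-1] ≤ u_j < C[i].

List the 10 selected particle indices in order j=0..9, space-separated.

1 1 2 3 3 4 5 6 7 9

C = [2/57, 11/57, 20/57, 29/57, 35/57, 41/57, 46/57, 50/57, 55/57, 1]
j=0: u_0=1/15 ∈ [2/57, 11/57) → index 1
j=1: u_1=1/6 ∈ [2/57, 11/57) → index 1
j=2: u_2=4/15 ∈ [11/57, 20/57) → index 2
j=3: u_3=11/30 ∈ [20/57, 29/57) → index 3
j=4: u_4=7/15 ∈ [20/57, 29/57) → index 3
j=5: u_5=17/30 ∈ [29/57, 35/57) → index 4
j=6: u_6=2/3 ∈ [35/57, 41/57) → index 5
j=7: u_7=23/30 ∈ [41/57, 46/57) → index 6
j=8: u_8=13/15 ∈ [46/57, 50/57) → index 7
j=9: u_9=29/30 ∈ [55/57, 1) → index 9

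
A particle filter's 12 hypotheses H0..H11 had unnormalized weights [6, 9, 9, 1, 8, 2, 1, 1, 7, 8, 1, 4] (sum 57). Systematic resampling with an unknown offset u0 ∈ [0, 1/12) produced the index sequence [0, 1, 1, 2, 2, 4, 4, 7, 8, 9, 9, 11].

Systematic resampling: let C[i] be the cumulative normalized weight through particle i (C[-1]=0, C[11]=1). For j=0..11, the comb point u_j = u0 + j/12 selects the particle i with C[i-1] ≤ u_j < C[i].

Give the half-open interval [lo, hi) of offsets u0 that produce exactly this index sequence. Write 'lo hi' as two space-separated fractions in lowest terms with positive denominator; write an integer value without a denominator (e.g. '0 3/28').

11/228 5/76

C = [2/19, 5/19, 8/19, 25/57, 11/19, 35/57, 12/19, 37/57, 44/57, 52/57, 53/57, 1]
j=0 picked index 0: u0 ∈ [0, 2/19)
j=1 picked index 1: u0 ∈ [5/228, 41/228)
j=2 picked index 1: u0 ∈ [-7/114, 11/114)
j=3 picked index 2: u0 ∈ [1/76, 13/76)
j=4 picked index 2: u0 ∈ [-4/57, 5/57)
j=5 picked index 4: u0 ∈ [5/228, 37/228)
j=6 picked index 4: u0 ∈ [-7/114, 3/38)
j=7 picked index 7: u0 ∈ [11/228, 5/76)
j=8 picked index 8: u0 ∈ [-1/57, 2/19)
j=9 picked index 9: u0 ∈ [5/228, 37/228)
j=10 picked index 9: u0 ∈ [-7/114, 3/38)
j=11 picked index 11: u0 ∈ [1/76, 1/12)
intersection: [11/228, 5/76)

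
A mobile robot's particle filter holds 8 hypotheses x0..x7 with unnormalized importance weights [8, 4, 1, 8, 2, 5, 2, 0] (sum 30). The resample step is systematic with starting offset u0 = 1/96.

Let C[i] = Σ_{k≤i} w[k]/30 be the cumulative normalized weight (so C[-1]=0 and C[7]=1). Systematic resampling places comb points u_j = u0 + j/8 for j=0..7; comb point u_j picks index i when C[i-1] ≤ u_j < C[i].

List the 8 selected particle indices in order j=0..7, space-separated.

C = [4/15, 2/5, 13/30, 7/10, 23/30, 14/15, 1, 1]
j=0: u_0=1/96 ∈ [0, 4/15) → index 0
j=1: u_1=13/96 ∈ [0, 4/15) → index 0
j=2: u_2=25/96 ∈ [0, 4/15) → index 0
j=3: u_3=37/96 ∈ [4/15, 2/5) → index 1
j=4: u_4=49/96 ∈ [13/30, 7/10) → index 3
j=5: u_5=61/96 ∈ [13/30, 7/10) → index 3
j=6: u_6=73/96 ∈ [7/10, 23/30) → index 4
j=7: u_7=85/96 ∈ [23/30, 14/15) → index 5

0 0 0 1 3 3 4 5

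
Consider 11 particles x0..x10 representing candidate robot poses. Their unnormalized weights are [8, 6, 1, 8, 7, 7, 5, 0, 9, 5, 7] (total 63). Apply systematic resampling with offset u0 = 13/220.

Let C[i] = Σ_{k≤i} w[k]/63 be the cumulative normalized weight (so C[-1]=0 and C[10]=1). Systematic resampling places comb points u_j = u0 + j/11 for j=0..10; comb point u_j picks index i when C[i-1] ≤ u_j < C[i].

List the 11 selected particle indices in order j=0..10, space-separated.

C = [8/63, 2/9, 5/21, 23/63, 10/21, 37/63, 2/3, 2/3, 17/21, 8/9, 1]
j=0: u_0=13/220 ∈ [0, 8/63) → index 0
j=1: u_1=3/20 ∈ [8/63, 2/9) → index 1
j=2: u_2=53/220 ∈ [5/21, 23/63) → index 3
j=3: u_3=73/220 ∈ [5/21, 23/63) → index 3
j=4: u_4=93/220 ∈ [23/63, 10/21) → index 4
j=5: u_5=113/220 ∈ [10/21, 37/63) → index 5
j=6: u_6=133/220 ∈ [37/63, 2/3) → index 6
j=7: u_7=153/220 ∈ [2/3, 17/21) → index 8
j=8: u_8=173/220 ∈ [2/3, 17/21) → index 8
j=9: u_9=193/220 ∈ [17/21, 8/9) → index 9
j=10: u_10=213/220 ∈ [8/9, 1) → index 10

0 1 3 3 4 5 6 8 8 9 10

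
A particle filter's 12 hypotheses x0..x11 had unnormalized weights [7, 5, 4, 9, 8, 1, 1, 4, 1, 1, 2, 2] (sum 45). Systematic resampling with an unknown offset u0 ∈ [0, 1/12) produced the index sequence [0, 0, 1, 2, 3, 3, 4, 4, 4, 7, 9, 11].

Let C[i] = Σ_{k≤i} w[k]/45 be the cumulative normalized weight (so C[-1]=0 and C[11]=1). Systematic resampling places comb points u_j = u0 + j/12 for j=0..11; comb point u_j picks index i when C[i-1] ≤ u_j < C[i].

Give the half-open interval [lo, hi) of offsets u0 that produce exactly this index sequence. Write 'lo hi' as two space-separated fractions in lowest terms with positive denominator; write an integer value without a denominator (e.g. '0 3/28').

C = [7/45, 4/15, 16/45, 5/9, 11/15, 34/45, 7/9, 13/15, 8/9, 41/45, 43/45, 1]
j=0 picked index 0: u0 ∈ [0, 7/45)
j=1 picked index 0: u0 ∈ [-1/12, 13/180)
j=2 picked index 1: u0 ∈ [-1/90, 1/10)
j=3 picked index 2: u0 ∈ [1/60, 19/180)
j=4 picked index 3: u0 ∈ [1/45, 2/9)
j=5 picked index 3: u0 ∈ [-11/180, 5/36)
j=6 picked index 4: u0 ∈ [1/18, 7/30)
j=7 picked index 4: u0 ∈ [-1/36, 3/20)
j=8 picked index 4: u0 ∈ [-1/9, 1/15)
j=9 picked index 7: u0 ∈ [1/36, 7/60)
j=10 picked index 9: u0 ∈ [1/18, 7/90)
j=11 picked index 11: u0 ∈ [7/180, 1/12)
intersection: [1/18, 1/15)

1/18 1/15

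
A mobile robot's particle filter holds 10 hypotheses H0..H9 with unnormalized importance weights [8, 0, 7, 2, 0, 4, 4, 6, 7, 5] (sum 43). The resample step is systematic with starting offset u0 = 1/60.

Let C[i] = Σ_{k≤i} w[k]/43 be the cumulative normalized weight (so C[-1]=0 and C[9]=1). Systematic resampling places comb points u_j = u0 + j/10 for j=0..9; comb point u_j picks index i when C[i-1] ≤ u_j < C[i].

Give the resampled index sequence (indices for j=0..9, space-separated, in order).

C = [8/43, 8/43, 15/43, 17/43, 17/43, 21/43, 25/43, 31/43, 38/43, 1]
j=0: u_0=1/60 ∈ [0, 8/43) → index 0
j=1: u_1=7/60 ∈ [0, 8/43) → index 0
j=2: u_2=13/60 ∈ [8/43, 15/43) → index 2
j=3: u_3=19/60 ∈ [8/43, 15/43) → index 2
j=4: u_4=5/12 ∈ [17/43, 21/43) → index 5
j=5: u_5=31/60 ∈ [21/43, 25/43) → index 6
j=6: u_6=37/60 ∈ [25/43, 31/43) → index 7
j=7: u_7=43/60 ∈ [25/43, 31/43) → index 7
j=8: u_8=49/60 ∈ [31/43, 38/43) → index 8
j=9: u_9=11/12 ∈ [38/43, 1) → index 9

0 0 2 2 5 6 7 7 8 9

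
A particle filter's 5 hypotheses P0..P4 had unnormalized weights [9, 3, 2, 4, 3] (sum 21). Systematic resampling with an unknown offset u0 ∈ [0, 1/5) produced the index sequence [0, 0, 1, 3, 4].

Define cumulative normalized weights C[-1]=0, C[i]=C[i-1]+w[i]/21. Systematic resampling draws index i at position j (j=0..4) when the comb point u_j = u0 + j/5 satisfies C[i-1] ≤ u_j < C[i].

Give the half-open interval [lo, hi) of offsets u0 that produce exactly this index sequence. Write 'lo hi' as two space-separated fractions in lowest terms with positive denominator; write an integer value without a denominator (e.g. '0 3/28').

C = [3/7, 4/7, 2/3, 6/7, 1]
j=0 picked index 0: u0 ∈ [0, 3/7)
j=1 picked index 0: u0 ∈ [-1/5, 8/35)
j=2 picked index 1: u0 ∈ [1/35, 6/35)
j=3 picked index 3: u0 ∈ [1/15, 9/35)
j=4 picked index 4: u0 ∈ [2/35, 1/5)
intersection: [1/15, 6/35)

1/15 6/35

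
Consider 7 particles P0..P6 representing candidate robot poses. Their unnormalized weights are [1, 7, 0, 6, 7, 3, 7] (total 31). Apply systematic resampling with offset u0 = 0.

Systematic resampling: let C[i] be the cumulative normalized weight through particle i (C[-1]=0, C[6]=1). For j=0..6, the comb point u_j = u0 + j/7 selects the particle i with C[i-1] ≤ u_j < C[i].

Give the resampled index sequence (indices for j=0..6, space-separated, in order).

C = [1/31, 8/31, 8/31, 14/31, 21/31, 24/31, 1]
j=0: u_0=0 ∈ [0, 1/31) → index 0
j=1: u_1=1/7 ∈ [1/31, 8/31) → index 1
j=2: u_2=2/7 ∈ [8/31, 14/31) → index 3
j=3: u_3=3/7 ∈ [8/31, 14/31) → index 3
j=4: u_4=4/7 ∈ [14/31, 21/31) → index 4
j=5: u_5=5/7 ∈ [21/31, 24/31) → index 5
j=6: u_6=6/7 ∈ [24/31, 1) → index 6

0 1 3 3 4 5 6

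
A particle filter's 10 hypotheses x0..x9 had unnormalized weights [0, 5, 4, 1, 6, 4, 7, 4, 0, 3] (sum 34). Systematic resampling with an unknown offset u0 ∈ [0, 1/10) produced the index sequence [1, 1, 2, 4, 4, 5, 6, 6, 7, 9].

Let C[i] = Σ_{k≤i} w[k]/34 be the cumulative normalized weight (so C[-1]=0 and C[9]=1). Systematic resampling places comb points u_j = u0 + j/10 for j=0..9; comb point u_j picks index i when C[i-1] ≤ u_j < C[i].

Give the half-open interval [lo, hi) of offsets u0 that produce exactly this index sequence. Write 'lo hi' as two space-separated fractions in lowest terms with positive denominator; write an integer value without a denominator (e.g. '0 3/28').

C = [0, 5/34, 9/34, 5/17, 8/17, 10/17, 27/34, 31/34, 31/34, 1]
j=0 picked index 1: u0 ∈ [0, 5/34)
j=1 picked index 1: u0 ∈ [-1/10, 4/85)
j=2 picked index 2: u0 ∈ [-9/170, 11/170)
j=3 picked index 4: u0 ∈ [-1/170, 29/170)
j=4 picked index 4: u0 ∈ [-9/85, 6/85)
j=5 picked index 5: u0 ∈ [-1/34, 3/34)
j=6 picked index 6: u0 ∈ [-1/85, 33/170)
j=7 picked index 6: u0 ∈ [-19/170, 8/85)
j=8 picked index 7: u0 ∈ [-1/170, 19/170)
j=9 picked index 9: u0 ∈ [1/85, 1/10)
intersection: [1/85, 4/85)

1/85 4/85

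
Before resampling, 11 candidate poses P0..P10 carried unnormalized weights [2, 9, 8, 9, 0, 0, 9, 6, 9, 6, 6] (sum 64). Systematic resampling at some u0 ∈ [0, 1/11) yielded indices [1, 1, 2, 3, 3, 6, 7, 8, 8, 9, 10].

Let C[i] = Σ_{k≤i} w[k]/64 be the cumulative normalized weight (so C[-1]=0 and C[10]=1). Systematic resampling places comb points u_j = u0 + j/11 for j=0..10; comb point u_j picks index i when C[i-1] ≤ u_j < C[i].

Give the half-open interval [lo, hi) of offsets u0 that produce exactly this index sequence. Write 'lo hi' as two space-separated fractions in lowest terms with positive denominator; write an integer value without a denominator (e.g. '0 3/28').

25/704 13/176

C = [1/32, 11/64, 19/64, 7/16, 7/16, 7/16, 37/64, 43/64, 13/16, 29/32, 1]
j=0 picked index 1: u0 ∈ [1/32, 11/64)
j=1 picked index 1: u0 ∈ [-21/352, 57/704)
j=2 picked index 2: u0 ∈ [-7/704, 81/704)
j=3 picked index 3: u0 ∈ [17/704, 29/176)
j=4 picked index 3: u0 ∈ [-47/704, 13/176)
j=5 picked index 6: u0 ∈ [-3/176, 87/704)
j=6 picked index 7: u0 ∈ [23/704, 89/704)
j=7 picked index 8: u0 ∈ [25/704, 31/176)
j=8 picked index 8: u0 ∈ [-39/704, 15/176)
j=9 picked index 9: u0 ∈ [-1/176, 31/352)
j=10 picked index 10: u0 ∈ [-1/352, 1/11)
intersection: [25/704, 13/176)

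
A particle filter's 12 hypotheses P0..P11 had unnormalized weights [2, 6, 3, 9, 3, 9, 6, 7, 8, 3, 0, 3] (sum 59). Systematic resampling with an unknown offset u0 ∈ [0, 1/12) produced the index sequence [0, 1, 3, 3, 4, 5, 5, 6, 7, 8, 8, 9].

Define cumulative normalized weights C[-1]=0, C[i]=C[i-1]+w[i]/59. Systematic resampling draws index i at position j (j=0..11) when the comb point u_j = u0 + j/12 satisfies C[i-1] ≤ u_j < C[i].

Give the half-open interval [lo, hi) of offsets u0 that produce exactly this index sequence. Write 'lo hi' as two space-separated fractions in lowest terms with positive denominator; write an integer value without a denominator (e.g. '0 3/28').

7/354 23/708

C = [2/59, 8/59, 11/59, 20/59, 23/59, 32/59, 38/59, 45/59, 53/59, 56/59, 56/59, 1]
j=0 picked index 0: u0 ∈ [0, 2/59)
j=1 picked index 1: u0 ∈ [-35/708, 37/708)
j=2 picked index 3: u0 ∈ [7/354, 61/354)
j=3 picked index 3: u0 ∈ [-15/236, 21/236)
j=4 picked index 4: u0 ∈ [1/177, 10/177)
j=5 picked index 5: u0 ∈ [-19/708, 89/708)
j=6 picked index 5: u0 ∈ [-13/118, 5/118)
j=7 picked index 6: u0 ∈ [-29/708, 43/708)
j=8 picked index 7: u0 ∈ [-4/177, 17/177)
j=9 picked index 8: u0 ∈ [3/236, 35/236)
j=10 picked index 8: u0 ∈ [-25/354, 23/354)
j=11 picked index 9: u0 ∈ [-13/708, 23/708)
intersection: [7/354, 23/708)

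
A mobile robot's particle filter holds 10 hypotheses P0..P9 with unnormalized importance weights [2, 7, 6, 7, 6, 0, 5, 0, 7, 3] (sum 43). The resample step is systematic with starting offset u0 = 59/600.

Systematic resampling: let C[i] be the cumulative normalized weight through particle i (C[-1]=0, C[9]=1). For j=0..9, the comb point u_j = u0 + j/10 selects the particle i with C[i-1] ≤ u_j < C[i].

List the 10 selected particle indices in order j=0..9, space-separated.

1 1 2 3 3 4 6 8 8 9

C = [2/43, 9/43, 15/43, 22/43, 28/43, 28/43, 33/43, 33/43, 40/43, 1]
j=0: u_0=59/600 ∈ [2/43, 9/43) → index 1
j=1: u_1=119/600 ∈ [2/43, 9/43) → index 1
j=2: u_2=179/600 ∈ [9/43, 15/43) → index 2
j=3: u_3=239/600 ∈ [15/43, 22/43) → index 3
j=4: u_4=299/600 ∈ [15/43, 22/43) → index 3
j=5: u_5=359/600 ∈ [22/43, 28/43) → index 4
j=6: u_6=419/600 ∈ [28/43, 33/43) → index 6
j=7: u_7=479/600 ∈ [33/43, 40/43) → index 8
j=8: u_8=539/600 ∈ [33/43, 40/43) → index 8
j=9: u_9=599/600 ∈ [40/43, 1) → index 9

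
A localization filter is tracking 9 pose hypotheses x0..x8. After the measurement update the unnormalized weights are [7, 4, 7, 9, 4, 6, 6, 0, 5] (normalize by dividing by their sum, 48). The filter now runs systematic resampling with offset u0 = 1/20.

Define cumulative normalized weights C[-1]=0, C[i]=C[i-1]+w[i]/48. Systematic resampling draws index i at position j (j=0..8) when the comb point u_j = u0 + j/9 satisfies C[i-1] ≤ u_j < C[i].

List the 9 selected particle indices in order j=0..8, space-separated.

C = [7/48, 11/48, 3/8, 9/16, 31/48, 37/48, 43/48, 43/48, 1]
j=0: u_0=1/20 ∈ [0, 7/48) → index 0
j=1: u_1=29/180 ∈ [7/48, 11/48) → index 1
j=2: u_2=49/180 ∈ [11/48, 3/8) → index 2
j=3: u_3=23/60 ∈ [3/8, 9/16) → index 3
j=4: u_4=89/180 ∈ [3/8, 9/16) → index 3
j=5: u_5=109/180 ∈ [9/16, 31/48) → index 4
j=6: u_6=43/60 ∈ [31/48, 37/48) → index 5
j=7: u_7=149/180 ∈ [37/48, 43/48) → index 6
j=8: u_8=169/180 ∈ [43/48, 1) → index 8

0 1 2 3 3 4 5 6 8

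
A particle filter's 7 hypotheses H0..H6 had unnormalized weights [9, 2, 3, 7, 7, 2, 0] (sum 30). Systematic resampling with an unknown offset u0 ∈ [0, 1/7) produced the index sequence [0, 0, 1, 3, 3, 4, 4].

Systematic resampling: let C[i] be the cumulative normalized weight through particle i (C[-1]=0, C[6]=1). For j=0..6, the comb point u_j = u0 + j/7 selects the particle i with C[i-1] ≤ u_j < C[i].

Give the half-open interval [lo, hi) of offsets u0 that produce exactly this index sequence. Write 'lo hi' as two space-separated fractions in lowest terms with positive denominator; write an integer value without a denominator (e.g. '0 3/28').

4/105 8/105

C = [3/10, 11/30, 7/15, 7/10, 14/15, 1, 1]
j=0 picked index 0: u0 ∈ [0, 3/10)
j=1 picked index 0: u0 ∈ [-1/7, 11/70)
j=2 picked index 1: u0 ∈ [1/70, 17/210)
j=3 picked index 3: u0 ∈ [4/105, 19/70)
j=4 picked index 3: u0 ∈ [-11/105, 9/70)
j=5 picked index 4: u0 ∈ [-1/70, 23/105)
j=6 picked index 4: u0 ∈ [-11/70, 8/105)
intersection: [4/105, 8/105)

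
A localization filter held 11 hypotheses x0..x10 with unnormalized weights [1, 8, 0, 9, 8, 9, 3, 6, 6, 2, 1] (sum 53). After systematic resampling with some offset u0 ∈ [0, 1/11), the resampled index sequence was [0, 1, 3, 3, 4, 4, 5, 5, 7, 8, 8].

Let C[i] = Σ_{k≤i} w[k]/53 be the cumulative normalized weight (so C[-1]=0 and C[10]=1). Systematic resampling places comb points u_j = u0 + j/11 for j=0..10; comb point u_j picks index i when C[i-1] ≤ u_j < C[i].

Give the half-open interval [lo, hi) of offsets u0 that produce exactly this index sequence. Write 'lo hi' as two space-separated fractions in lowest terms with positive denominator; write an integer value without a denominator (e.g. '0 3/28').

C = [1/53, 9/53, 9/53, 18/53, 26/53, 35/53, 38/53, 44/53, 50/53, 52/53, 1]
j=0 picked index 0: u0 ∈ [0, 1/53)
j=1 picked index 1: u0 ∈ [-42/583, 46/583)
j=2 picked index 3: u0 ∈ [-7/583, 92/583)
j=3 picked index 3: u0 ∈ [-60/583, 39/583)
j=4 picked index 4: u0 ∈ [-14/583, 74/583)
j=5 picked index 4: u0 ∈ [-67/583, 21/583)
j=6 picked index 5: u0 ∈ [-32/583, 67/583)
j=7 picked index 5: u0 ∈ [-85/583, 14/583)
j=8 picked index 7: u0 ∈ [-6/583, 60/583)
j=9 picked index 8: u0 ∈ [7/583, 73/583)
j=10 picked index 8: u0 ∈ [-46/583, 20/583)
intersection: [7/583, 1/53)

7/583 1/53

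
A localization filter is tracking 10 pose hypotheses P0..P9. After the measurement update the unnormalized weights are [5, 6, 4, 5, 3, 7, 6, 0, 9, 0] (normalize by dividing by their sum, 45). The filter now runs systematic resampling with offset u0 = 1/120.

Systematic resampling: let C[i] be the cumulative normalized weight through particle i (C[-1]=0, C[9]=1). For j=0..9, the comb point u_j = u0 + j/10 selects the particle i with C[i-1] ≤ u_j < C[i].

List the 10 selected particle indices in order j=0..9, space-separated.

0 0 1 2 3 4 5 6 8 8

C = [1/9, 11/45, 1/3, 4/9, 23/45, 2/3, 4/5, 4/5, 1, 1]
j=0: u_0=1/120 ∈ [0, 1/9) → index 0
j=1: u_1=13/120 ∈ [0, 1/9) → index 0
j=2: u_2=5/24 ∈ [1/9, 11/45) → index 1
j=3: u_3=37/120 ∈ [11/45, 1/3) → index 2
j=4: u_4=49/120 ∈ [1/3, 4/9) → index 3
j=5: u_5=61/120 ∈ [4/9, 23/45) → index 4
j=6: u_6=73/120 ∈ [23/45, 2/3) → index 5
j=7: u_7=17/24 ∈ [2/3, 4/5) → index 6
j=8: u_8=97/120 ∈ [4/5, 1) → index 8
j=9: u_9=109/120 ∈ [4/5, 1) → index 8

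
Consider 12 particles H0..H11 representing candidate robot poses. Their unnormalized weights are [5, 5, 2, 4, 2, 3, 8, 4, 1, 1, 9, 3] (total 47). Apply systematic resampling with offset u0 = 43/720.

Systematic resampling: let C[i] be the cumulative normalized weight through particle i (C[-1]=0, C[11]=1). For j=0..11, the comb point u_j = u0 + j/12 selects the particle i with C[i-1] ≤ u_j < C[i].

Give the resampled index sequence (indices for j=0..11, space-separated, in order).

C = [5/47, 10/47, 12/47, 16/47, 18/47, 21/47, 29/47, 33/47, 34/47, 35/47, 44/47, 1]
j=0: u_0=43/720 ∈ [0, 5/47) → index 0
j=1: u_1=103/720 ∈ [5/47, 10/47) → index 1
j=2: u_2=163/720 ∈ [10/47, 12/47) → index 2
j=3: u_3=223/720 ∈ [12/47, 16/47) → index 3
j=4: u_4=283/720 ∈ [18/47, 21/47) → index 5
j=5: u_5=343/720 ∈ [21/47, 29/47) → index 6
j=6: u_6=403/720 ∈ [21/47, 29/47) → index 6
j=7: u_7=463/720 ∈ [29/47, 33/47) → index 7
j=8: u_8=523/720 ∈ [34/47, 35/47) → index 9
j=9: u_9=583/720 ∈ [35/47, 44/47) → index 10
j=10: u_10=643/720 ∈ [35/47, 44/47) → index 10
j=11: u_11=703/720 ∈ [44/47, 1) → index 11

0 1 2 3 5 6 6 7 9 10 10 11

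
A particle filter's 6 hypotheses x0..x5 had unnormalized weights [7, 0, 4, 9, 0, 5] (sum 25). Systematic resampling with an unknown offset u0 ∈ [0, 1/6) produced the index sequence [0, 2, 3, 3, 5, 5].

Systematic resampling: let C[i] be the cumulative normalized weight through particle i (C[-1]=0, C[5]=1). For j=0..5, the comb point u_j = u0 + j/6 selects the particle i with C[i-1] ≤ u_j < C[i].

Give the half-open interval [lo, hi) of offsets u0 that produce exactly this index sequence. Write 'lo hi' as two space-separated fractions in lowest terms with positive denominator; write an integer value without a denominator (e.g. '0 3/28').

C = [7/25, 7/25, 11/25, 4/5, 4/5, 1]
j=0 picked index 0: u0 ∈ [0, 7/25)
j=1 picked index 2: u0 ∈ [17/150, 41/150)
j=2 picked index 3: u0 ∈ [8/75, 7/15)
j=3 picked index 3: u0 ∈ [-3/50, 3/10)
j=4 picked index 5: u0 ∈ [2/15, 1/3)
j=5 picked index 5: u0 ∈ [-1/30, 1/6)
intersection: [2/15, 1/6)

2/15 1/6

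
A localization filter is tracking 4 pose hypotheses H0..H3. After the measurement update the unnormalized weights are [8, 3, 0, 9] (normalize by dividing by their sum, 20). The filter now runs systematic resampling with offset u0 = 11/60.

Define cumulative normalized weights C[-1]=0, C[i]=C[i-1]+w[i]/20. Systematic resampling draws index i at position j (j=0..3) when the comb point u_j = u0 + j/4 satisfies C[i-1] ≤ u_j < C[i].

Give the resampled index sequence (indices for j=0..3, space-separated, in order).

C = [2/5, 11/20, 11/20, 1]
j=0: u_0=11/60 ∈ [0, 2/5) → index 0
j=1: u_1=13/30 ∈ [2/5, 11/20) → index 1
j=2: u_2=41/60 ∈ [11/20, 1) → index 3
j=3: u_3=14/15 ∈ [11/20, 1) → index 3

0 1 3 3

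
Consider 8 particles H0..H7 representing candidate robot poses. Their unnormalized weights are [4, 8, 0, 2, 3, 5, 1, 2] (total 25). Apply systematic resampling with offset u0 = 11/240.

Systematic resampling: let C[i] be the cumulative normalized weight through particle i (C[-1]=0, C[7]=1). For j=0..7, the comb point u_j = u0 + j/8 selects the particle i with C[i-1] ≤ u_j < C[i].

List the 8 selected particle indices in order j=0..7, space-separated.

C = [4/25, 12/25, 12/25, 14/25, 17/25, 22/25, 23/25, 1]
j=0: u_0=11/240 ∈ [0, 4/25) → index 0
j=1: u_1=41/240 ∈ [4/25, 12/25) → index 1
j=2: u_2=71/240 ∈ [4/25, 12/25) → index 1
j=3: u_3=101/240 ∈ [4/25, 12/25) → index 1
j=4: u_4=131/240 ∈ [12/25, 14/25) → index 3
j=5: u_5=161/240 ∈ [14/25, 17/25) → index 4
j=6: u_6=191/240 ∈ [17/25, 22/25) → index 5
j=7: u_7=221/240 ∈ [23/25, 1) → index 7

0 1 1 1 3 4 5 7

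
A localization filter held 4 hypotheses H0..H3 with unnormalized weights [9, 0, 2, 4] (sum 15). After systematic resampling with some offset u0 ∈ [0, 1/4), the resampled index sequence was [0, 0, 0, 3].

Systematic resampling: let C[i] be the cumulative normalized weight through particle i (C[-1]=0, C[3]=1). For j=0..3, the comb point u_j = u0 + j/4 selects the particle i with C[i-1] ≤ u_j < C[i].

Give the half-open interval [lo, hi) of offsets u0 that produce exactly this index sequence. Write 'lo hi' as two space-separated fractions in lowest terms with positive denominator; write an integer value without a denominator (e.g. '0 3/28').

0 1/10

C = [3/5, 3/5, 11/15, 1]
j=0 picked index 0: u0 ∈ [0, 3/5)
j=1 picked index 0: u0 ∈ [-1/4, 7/20)
j=2 picked index 0: u0 ∈ [-1/2, 1/10)
j=3 picked index 3: u0 ∈ [-1/60, 1/4)
intersection: [0, 1/10)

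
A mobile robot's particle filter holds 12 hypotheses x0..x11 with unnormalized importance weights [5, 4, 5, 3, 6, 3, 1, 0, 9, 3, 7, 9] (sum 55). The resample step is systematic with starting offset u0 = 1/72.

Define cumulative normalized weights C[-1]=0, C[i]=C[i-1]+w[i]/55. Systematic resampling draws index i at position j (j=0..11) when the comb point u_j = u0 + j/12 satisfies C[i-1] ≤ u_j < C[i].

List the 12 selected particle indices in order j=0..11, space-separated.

0 1 2 3 4 5 8 8 9 10 11 11

C = [1/11, 9/55, 14/55, 17/55, 23/55, 26/55, 27/55, 27/55, 36/55, 39/55, 46/55, 1]
j=0: u_0=1/72 ∈ [0, 1/11) → index 0
j=1: u_1=7/72 ∈ [1/11, 9/55) → index 1
j=2: u_2=13/72 ∈ [9/55, 14/55) → index 2
j=3: u_3=19/72 ∈ [14/55, 17/55) → index 3
j=4: u_4=25/72 ∈ [17/55, 23/55) → index 4
j=5: u_5=31/72 ∈ [23/55, 26/55) → index 5
j=6: u_6=37/72 ∈ [27/55, 36/55) → index 8
j=7: u_7=43/72 ∈ [27/55, 36/55) → index 8
j=8: u_8=49/72 ∈ [36/55, 39/55) → index 9
j=9: u_9=55/72 ∈ [39/55, 46/55) → index 10
j=10: u_10=61/72 ∈ [46/55, 1) → index 11
j=11: u_11=67/72 ∈ [46/55, 1) → index 11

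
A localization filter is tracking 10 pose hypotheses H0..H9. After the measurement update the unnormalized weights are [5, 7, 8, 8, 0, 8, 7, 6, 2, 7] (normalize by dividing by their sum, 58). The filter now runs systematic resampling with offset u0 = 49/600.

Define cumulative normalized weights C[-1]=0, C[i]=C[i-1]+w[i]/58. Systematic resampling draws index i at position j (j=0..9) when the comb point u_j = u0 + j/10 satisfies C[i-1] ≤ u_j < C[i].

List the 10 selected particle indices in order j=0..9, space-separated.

C = [5/58, 6/29, 10/29, 14/29, 14/29, 18/29, 43/58, 49/58, 51/58, 1]
j=0: u_0=49/600 ∈ [0, 5/58) → index 0
j=1: u_1=109/600 ∈ [5/58, 6/29) → index 1
j=2: u_2=169/600 ∈ [6/29, 10/29) → index 2
j=3: u_3=229/600 ∈ [10/29, 14/29) → index 3
j=4: u_4=289/600 ∈ [10/29, 14/29) → index 3
j=5: u_5=349/600 ∈ [14/29, 18/29) → index 5
j=6: u_6=409/600 ∈ [18/29, 43/58) → index 6
j=7: u_7=469/600 ∈ [43/58, 49/58) → index 7
j=8: u_8=529/600 ∈ [51/58, 1) → index 9
j=9: u_9=589/600 ∈ [51/58, 1) → index 9

0 1 2 3 3 5 6 7 9 9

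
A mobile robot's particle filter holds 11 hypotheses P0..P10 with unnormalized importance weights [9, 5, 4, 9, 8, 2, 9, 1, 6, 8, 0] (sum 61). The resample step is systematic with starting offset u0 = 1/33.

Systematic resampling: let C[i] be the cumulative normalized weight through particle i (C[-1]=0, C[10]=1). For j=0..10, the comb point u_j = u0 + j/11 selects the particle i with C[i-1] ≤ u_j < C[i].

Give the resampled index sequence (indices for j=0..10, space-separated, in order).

C = [9/61, 14/61, 18/61, 27/61, 35/61, 37/61, 46/61, 47/61, 53/61, 1, 1]
j=0: u_0=1/33 ∈ [0, 9/61) → index 0
j=1: u_1=4/33 ∈ [0, 9/61) → index 0
j=2: u_2=7/33 ∈ [9/61, 14/61) → index 1
j=3: u_3=10/33 ∈ [18/61, 27/61) → index 3
j=4: u_4=13/33 ∈ [18/61, 27/61) → index 3
j=5: u_5=16/33 ∈ [27/61, 35/61) → index 4
j=6: u_6=19/33 ∈ [35/61, 37/61) → index 5
j=7: u_7=2/3 ∈ [37/61, 46/61) → index 6
j=8: u_8=25/33 ∈ [46/61, 47/61) → index 7
j=9: u_9=28/33 ∈ [47/61, 53/61) → index 8
j=10: u_10=31/33 ∈ [53/61, 1) → index 9

0 0 1 3 3 4 5 6 7 8 9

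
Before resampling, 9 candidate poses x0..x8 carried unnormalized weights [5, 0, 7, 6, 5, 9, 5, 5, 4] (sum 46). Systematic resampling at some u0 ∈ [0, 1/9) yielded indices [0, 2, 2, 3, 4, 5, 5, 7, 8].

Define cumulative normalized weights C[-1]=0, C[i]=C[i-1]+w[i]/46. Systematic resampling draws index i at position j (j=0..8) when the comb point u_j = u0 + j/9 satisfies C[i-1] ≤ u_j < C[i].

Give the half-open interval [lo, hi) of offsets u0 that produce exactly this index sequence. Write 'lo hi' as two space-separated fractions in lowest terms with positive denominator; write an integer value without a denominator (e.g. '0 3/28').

11/414 2/69

C = [5/46, 5/46, 6/23, 9/23, 1/2, 16/23, 37/46, 21/23, 1]
j=0 picked index 0: u0 ∈ [0, 5/46)
j=1 picked index 2: u0 ∈ [-1/414, 31/207)
j=2 picked index 2: u0 ∈ [-47/414, 8/207)
j=3 picked index 3: u0 ∈ [-5/69, 4/69)
j=4 picked index 4: u0 ∈ [-11/207, 1/18)
j=5 picked index 5: u0 ∈ [-1/18, 29/207)
j=6 picked index 5: u0 ∈ [-1/6, 2/69)
j=7 picked index 7: u0 ∈ [11/414, 28/207)
j=8 picked index 8: u0 ∈ [5/207, 1/9)
intersection: [11/414, 2/69)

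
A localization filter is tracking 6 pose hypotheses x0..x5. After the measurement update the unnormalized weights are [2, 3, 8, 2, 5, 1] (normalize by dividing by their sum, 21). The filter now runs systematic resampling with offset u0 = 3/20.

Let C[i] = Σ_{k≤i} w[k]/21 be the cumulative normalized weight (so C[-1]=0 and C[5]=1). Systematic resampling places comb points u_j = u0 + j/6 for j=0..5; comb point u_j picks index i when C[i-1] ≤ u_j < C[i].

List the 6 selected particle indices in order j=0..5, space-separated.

C = [2/21, 5/21, 13/21, 5/7, 20/21, 1]
j=0: u_0=3/20 ∈ [2/21, 5/21) → index 1
j=1: u_1=19/60 ∈ [5/21, 13/21) → index 2
j=2: u_2=29/60 ∈ [5/21, 13/21) → index 2
j=3: u_3=13/20 ∈ [13/21, 5/7) → index 3
j=4: u_4=49/60 ∈ [5/7, 20/21) → index 4
j=5: u_5=59/60 ∈ [20/21, 1) → index 5

1 2 2 3 4 5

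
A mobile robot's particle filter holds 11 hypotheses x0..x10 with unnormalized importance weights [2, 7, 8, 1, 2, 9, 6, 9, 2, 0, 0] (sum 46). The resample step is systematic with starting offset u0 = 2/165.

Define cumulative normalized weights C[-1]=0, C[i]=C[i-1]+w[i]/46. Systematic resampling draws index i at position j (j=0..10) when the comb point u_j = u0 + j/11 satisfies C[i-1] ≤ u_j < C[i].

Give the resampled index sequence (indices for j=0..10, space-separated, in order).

C = [1/23, 9/46, 17/46, 9/23, 10/23, 29/46, 35/46, 22/23, 1, 1, 1]
j=0: u_0=2/165 ∈ [0, 1/23) → index 0
j=1: u_1=17/165 ∈ [1/23, 9/46) → index 1
j=2: u_2=32/165 ∈ [1/23, 9/46) → index 1
j=3: u_3=47/165 ∈ [9/46, 17/46) → index 2
j=4: u_4=62/165 ∈ [17/46, 9/23) → index 3
j=5: u_5=7/15 ∈ [10/23, 29/46) → index 5
j=6: u_6=92/165 ∈ [10/23, 29/46) → index 5
j=7: u_7=107/165 ∈ [29/46, 35/46) → index 6
j=8: u_8=122/165 ∈ [29/46, 35/46) → index 6
j=9: u_9=137/165 ∈ [35/46, 22/23) → index 7
j=10: u_10=152/165 ∈ [35/46, 22/23) → index 7

0 1 1 2 3 5 5 6 6 7 7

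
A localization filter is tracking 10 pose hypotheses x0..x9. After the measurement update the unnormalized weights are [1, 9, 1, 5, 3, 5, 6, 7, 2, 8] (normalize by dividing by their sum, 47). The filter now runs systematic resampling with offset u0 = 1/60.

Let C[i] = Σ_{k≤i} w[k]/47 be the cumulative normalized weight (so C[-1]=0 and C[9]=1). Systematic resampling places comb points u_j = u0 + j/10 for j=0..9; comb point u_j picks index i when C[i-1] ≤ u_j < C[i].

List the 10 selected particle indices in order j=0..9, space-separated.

0 1 2 3 5 6 6 7 8 9

C = [1/47, 10/47, 11/47, 16/47, 19/47, 24/47, 30/47, 37/47, 39/47, 1]
j=0: u_0=1/60 ∈ [0, 1/47) → index 0
j=1: u_1=7/60 ∈ [1/47, 10/47) → index 1
j=2: u_2=13/60 ∈ [10/47, 11/47) → index 2
j=3: u_3=19/60 ∈ [11/47, 16/47) → index 3
j=4: u_4=5/12 ∈ [19/47, 24/47) → index 5
j=5: u_5=31/60 ∈ [24/47, 30/47) → index 6
j=6: u_6=37/60 ∈ [24/47, 30/47) → index 6
j=7: u_7=43/60 ∈ [30/47, 37/47) → index 7
j=8: u_8=49/60 ∈ [37/47, 39/47) → index 8
j=9: u_9=11/12 ∈ [39/47, 1) → index 9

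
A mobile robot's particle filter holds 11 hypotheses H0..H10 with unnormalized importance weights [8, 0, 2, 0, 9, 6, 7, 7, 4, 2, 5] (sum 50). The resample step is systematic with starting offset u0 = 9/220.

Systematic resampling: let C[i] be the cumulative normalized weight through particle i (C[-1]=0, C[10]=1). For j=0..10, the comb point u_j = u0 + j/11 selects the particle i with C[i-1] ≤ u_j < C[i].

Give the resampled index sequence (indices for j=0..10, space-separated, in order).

C = [4/25, 4/25, 1/5, 1/5, 19/50, 1/2, 16/25, 39/50, 43/50, 9/10, 1]
j=0: u_0=9/220 ∈ [0, 4/25) → index 0
j=1: u_1=29/220 ∈ [0, 4/25) → index 0
j=2: u_2=49/220 ∈ [1/5, 19/50) → index 4
j=3: u_3=69/220 ∈ [1/5, 19/50) → index 4
j=4: u_4=89/220 ∈ [19/50, 1/2) → index 5
j=5: u_5=109/220 ∈ [19/50, 1/2) → index 5
j=6: u_6=129/220 ∈ [1/2, 16/25) → index 6
j=7: u_7=149/220 ∈ [16/25, 39/50) → index 7
j=8: u_8=169/220 ∈ [16/25, 39/50) → index 7
j=9: u_9=189/220 ∈ [39/50, 43/50) → index 8
j=10: u_10=19/20 ∈ [9/10, 1) → index 10

0 0 4 4 5 5 6 7 7 8 10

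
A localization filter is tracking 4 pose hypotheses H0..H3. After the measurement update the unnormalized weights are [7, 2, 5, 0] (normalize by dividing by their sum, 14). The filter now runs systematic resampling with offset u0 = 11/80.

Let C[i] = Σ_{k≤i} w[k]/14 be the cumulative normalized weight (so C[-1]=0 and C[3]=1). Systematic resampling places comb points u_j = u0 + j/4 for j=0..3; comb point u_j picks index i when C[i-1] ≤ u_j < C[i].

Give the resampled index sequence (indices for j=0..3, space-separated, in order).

C = [1/2, 9/14, 1, 1]
j=0: u_0=11/80 ∈ [0, 1/2) → index 0
j=1: u_1=31/80 ∈ [0, 1/2) → index 0
j=2: u_2=51/80 ∈ [1/2, 9/14) → index 1
j=3: u_3=71/80 ∈ [9/14, 1) → index 2

0 0 1 2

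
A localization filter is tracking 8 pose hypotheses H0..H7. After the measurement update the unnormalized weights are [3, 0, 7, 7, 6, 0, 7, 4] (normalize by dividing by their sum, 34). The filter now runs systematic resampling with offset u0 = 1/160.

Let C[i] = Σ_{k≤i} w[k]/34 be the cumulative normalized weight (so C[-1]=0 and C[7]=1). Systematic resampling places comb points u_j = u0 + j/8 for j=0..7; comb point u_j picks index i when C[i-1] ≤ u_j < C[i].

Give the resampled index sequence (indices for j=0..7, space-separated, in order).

C = [3/34, 3/34, 5/17, 1/2, 23/34, 23/34, 15/17, 1]
j=0: u_0=1/160 ∈ [0, 3/34) → index 0
j=1: u_1=21/160 ∈ [3/34, 5/17) → index 2
j=2: u_2=41/160 ∈ [3/34, 5/17) → index 2
j=3: u_3=61/160 ∈ [5/17, 1/2) → index 3
j=4: u_4=81/160 ∈ [1/2, 23/34) → index 4
j=5: u_5=101/160 ∈ [1/2, 23/34) → index 4
j=6: u_6=121/160 ∈ [23/34, 15/17) → index 6
j=7: u_7=141/160 ∈ [23/34, 15/17) → index 6

0 2 2 3 4 4 6 6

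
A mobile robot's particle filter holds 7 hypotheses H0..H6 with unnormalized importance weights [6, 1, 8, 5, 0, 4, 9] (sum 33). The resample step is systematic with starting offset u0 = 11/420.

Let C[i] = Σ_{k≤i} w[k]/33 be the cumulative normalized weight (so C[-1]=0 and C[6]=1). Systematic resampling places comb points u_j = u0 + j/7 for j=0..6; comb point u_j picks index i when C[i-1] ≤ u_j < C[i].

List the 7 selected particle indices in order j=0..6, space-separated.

0 0 2 3 3 6 6

C = [2/11, 7/33, 5/11, 20/33, 20/33, 8/11, 1]
j=0: u_0=11/420 ∈ [0, 2/11) → index 0
j=1: u_1=71/420 ∈ [0, 2/11) → index 0
j=2: u_2=131/420 ∈ [7/33, 5/11) → index 2
j=3: u_3=191/420 ∈ [5/11, 20/33) → index 3
j=4: u_4=251/420 ∈ [5/11, 20/33) → index 3
j=5: u_5=311/420 ∈ [8/11, 1) → index 6
j=6: u_6=53/60 ∈ [8/11, 1) → index 6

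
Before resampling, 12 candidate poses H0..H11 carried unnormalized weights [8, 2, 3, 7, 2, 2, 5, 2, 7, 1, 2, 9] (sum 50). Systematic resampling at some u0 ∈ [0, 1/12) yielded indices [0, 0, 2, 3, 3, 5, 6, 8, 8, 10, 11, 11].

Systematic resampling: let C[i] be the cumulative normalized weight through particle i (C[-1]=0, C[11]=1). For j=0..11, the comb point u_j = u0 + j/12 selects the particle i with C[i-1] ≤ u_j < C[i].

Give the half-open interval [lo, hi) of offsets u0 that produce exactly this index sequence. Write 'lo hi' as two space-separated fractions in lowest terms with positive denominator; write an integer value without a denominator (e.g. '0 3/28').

11/300 19/300

C = [4/25, 1/5, 13/50, 2/5, 11/25, 12/25, 29/50, 31/50, 19/25, 39/50, 41/50, 1]
j=0 picked index 0: u0 ∈ [0, 4/25)
j=1 picked index 0: u0 ∈ [-1/12, 23/300)
j=2 picked index 2: u0 ∈ [1/30, 7/75)
j=3 picked index 3: u0 ∈ [1/100, 3/20)
j=4 picked index 3: u0 ∈ [-11/150, 1/15)
j=5 picked index 5: u0 ∈ [7/300, 19/300)
j=6 picked index 6: u0 ∈ [-1/50, 2/25)
j=7 picked index 8: u0 ∈ [11/300, 53/300)
j=8 picked index 8: u0 ∈ [-7/150, 7/75)
j=9 picked index 10: u0 ∈ [3/100, 7/100)
j=10 picked index 11: u0 ∈ [-1/75, 1/6)
j=11 picked index 11: u0 ∈ [-29/300, 1/12)
intersection: [11/300, 19/300)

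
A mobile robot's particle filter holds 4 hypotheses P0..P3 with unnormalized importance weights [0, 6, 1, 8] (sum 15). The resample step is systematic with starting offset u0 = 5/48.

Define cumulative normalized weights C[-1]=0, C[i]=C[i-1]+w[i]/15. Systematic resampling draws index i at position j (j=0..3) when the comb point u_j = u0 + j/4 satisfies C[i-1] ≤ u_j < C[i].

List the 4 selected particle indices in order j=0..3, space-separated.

C = [0, 2/5, 7/15, 1]
j=0: u_0=5/48 ∈ [0, 2/5) → index 1
j=1: u_1=17/48 ∈ [0, 2/5) → index 1
j=2: u_2=29/48 ∈ [7/15, 1) → index 3
j=3: u_3=41/48 ∈ [7/15, 1) → index 3

1 1 3 3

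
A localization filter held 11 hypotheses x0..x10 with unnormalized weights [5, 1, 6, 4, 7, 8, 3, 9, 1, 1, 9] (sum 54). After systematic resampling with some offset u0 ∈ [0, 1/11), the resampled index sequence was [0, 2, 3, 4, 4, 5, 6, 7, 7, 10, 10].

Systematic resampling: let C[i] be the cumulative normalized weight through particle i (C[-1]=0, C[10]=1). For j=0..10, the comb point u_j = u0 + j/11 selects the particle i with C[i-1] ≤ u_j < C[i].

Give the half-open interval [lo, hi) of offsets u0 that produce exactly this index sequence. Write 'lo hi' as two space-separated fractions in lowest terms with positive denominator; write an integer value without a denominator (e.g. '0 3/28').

4/99 37/594

C = [5/54, 1/9, 2/9, 8/27, 23/54, 31/54, 17/27, 43/54, 22/27, 5/6, 1]
j=0 picked index 0: u0 ∈ [0, 5/54)
j=1 picked index 2: u0 ∈ [2/99, 13/99)
j=2 picked index 3: u0 ∈ [4/99, 34/297)
j=3 picked index 4: u0 ∈ [7/297, 91/594)
j=4 picked index 4: u0 ∈ [-20/297, 37/594)
j=5 picked index 5: u0 ∈ [-17/594, 71/594)
j=6 picked index 6: u0 ∈ [17/594, 25/297)
j=7 picked index 7: u0 ∈ [-2/297, 95/594)
j=8 picked index 7: u0 ∈ [-29/297, 41/594)
j=9 picked index 10: u0 ∈ [1/66, 2/11)
j=10 picked index 10: u0 ∈ [-5/66, 1/11)
intersection: [4/99, 37/594)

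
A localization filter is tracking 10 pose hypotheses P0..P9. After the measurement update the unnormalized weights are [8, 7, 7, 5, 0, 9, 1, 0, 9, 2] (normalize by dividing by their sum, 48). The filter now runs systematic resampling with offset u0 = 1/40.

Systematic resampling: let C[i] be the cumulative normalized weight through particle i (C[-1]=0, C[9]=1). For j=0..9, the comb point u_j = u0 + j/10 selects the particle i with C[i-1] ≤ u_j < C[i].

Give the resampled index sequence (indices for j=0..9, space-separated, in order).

C = [1/6, 5/16, 11/24, 9/16, 9/16, 3/4, 37/48, 37/48, 23/24, 1]
j=0: u_0=1/40 ∈ [0, 1/6) → index 0
j=1: u_1=1/8 ∈ [0, 1/6) → index 0
j=2: u_2=9/40 ∈ [1/6, 5/16) → index 1
j=3: u_3=13/40 ∈ [5/16, 11/24) → index 2
j=4: u_4=17/40 ∈ [5/16, 11/24) → index 2
j=5: u_5=21/40 ∈ [11/24, 9/16) → index 3
j=6: u_6=5/8 ∈ [9/16, 3/4) → index 5
j=7: u_7=29/40 ∈ [9/16, 3/4) → index 5
j=8: u_8=33/40 ∈ [37/48, 23/24) → index 8
j=9: u_9=37/40 ∈ [37/48, 23/24) → index 8

0 0 1 2 2 3 5 5 8 8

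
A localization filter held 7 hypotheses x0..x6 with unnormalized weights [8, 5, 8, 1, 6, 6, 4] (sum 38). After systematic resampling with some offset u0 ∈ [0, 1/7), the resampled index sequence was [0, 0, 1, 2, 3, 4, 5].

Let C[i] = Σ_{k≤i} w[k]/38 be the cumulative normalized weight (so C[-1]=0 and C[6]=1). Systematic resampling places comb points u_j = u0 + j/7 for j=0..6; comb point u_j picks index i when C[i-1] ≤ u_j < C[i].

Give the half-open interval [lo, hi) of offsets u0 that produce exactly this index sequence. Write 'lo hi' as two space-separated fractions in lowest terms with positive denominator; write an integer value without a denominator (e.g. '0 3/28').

0 1/133

C = [4/19, 13/38, 21/38, 11/19, 14/19, 17/19, 1]
j=0 picked index 0: u0 ∈ [0, 4/19)
j=1 picked index 0: u0 ∈ [-1/7, 9/133)
j=2 picked index 1: u0 ∈ [-10/133, 15/266)
j=3 picked index 2: u0 ∈ [-23/266, 33/266)
j=4 picked index 3: u0 ∈ [-5/266, 1/133)
j=5 picked index 4: u0 ∈ [-18/133, 3/133)
j=6 picked index 5: u0 ∈ [-16/133, 5/133)
intersection: [0, 1/133)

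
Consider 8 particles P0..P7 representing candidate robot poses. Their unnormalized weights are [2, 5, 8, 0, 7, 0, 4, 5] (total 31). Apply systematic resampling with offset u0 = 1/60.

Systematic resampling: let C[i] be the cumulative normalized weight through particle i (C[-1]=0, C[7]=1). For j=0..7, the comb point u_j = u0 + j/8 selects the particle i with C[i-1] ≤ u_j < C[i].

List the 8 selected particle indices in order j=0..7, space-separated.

C = [2/31, 7/31, 15/31, 15/31, 22/31, 22/31, 26/31, 1]
j=0: u_0=1/60 ∈ [0, 2/31) → index 0
j=1: u_1=17/120 ∈ [2/31, 7/31) → index 1
j=2: u_2=4/15 ∈ [7/31, 15/31) → index 2
j=3: u_3=47/120 ∈ [7/31, 15/31) → index 2
j=4: u_4=31/60 ∈ [15/31, 22/31) → index 4
j=5: u_5=77/120 ∈ [15/31, 22/31) → index 4
j=6: u_6=23/30 ∈ [22/31, 26/31) → index 6
j=7: u_7=107/120 ∈ [26/31, 1) → index 7

0 1 2 2 4 4 6 7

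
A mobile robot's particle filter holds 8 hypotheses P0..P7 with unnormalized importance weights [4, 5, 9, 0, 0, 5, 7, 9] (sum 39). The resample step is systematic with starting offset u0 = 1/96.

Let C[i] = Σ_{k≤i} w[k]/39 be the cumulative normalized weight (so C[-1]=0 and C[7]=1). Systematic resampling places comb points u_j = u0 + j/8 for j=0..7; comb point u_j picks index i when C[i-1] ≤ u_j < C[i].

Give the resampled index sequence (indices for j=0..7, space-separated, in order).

C = [4/39, 3/13, 6/13, 6/13, 6/13, 23/39, 10/13, 1]
j=0: u_0=1/96 ∈ [0, 4/39) → index 0
j=1: u_1=13/96 ∈ [4/39, 3/13) → index 1
j=2: u_2=25/96 ∈ [3/13, 6/13) → index 2
j=3: u_3=37/96 ∈ [3/13, 6/13) → index 2
j=4: u_4=49/96 ∈ [6/13, 23/39) → index 5
j=5: u_5=61/96 ∈ [23/39, 10/13) → index 6
j=6: u_6=73/96 ∈ [23/39, 10/13) → index 6
j=7: u_7=85/96 ∈ [10/13, 1) → index 7

0 1 2 2 5 6 6 7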